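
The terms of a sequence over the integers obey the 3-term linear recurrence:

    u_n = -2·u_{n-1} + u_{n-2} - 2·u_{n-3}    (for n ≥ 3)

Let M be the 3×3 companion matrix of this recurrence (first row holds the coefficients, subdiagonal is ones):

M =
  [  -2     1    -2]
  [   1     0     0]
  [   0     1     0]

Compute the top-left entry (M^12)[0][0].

92229

(M^12)[0][0] is the top entry after applying M 12 times to the unit state (1, 0, 0). Equivalently it is h_{14} for the auxiliary sequence (h_n) obeying the same recurrence with h_2 = 1 and h_i = 0 for 0 ≤ i < 2:
h_3 = -2·1 + 1·0 + -2·0 = -2
h_4 = -2·-2 + 1·1 + -2·0 = 5
h_5 = -2·5 + 1·-2 + -2·1 = -14
h_6 = -2·-14 + 1·5 + -2·-2 = 37
h_7 = -2·37 + 1·-14 + -2·5 = -98
h_8 = -2·-98 + 1·37 + -2·-14 = 261
h_9 = -2·261 + 1·-98 + -2·37 = -694
h_10 = -2·-694 + 1·261 + -2·-98 = 1845
h_11 = -2·1845 + 1·-694 + -2·261 = -4906
h_12 = -2·-4906 + 1·1845 + -2·-694 = 13045
h_13 = -2·13045 + 1·-4906 + -2·1845 = -34686
h_14 = -2·-34686 + 1·13045 + -2·-4906 = 92229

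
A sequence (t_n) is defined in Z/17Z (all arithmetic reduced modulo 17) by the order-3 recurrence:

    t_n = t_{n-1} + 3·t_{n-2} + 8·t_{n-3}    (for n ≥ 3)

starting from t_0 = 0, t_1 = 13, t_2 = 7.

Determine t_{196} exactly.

t_3 = 1·7 + 3·13 + 8·0 = 12
t_4 = 1·12 + 3·7 + 8·13 = 1
t_5 = 1·1 + 3·12 + 8·7 = 8
t_6 = 1·8 + 3·1 + 8·12 = 5
t_7 = 1·5 + 3·8 + 8·1 = 3
t_8 = 1·3 + 3·5 + 8·8 = 14
Continuing the recurrence:
  t_9 = 12;  t_10 = 10;  t_11 = 5;  t_12 = 12;  t_13 = 5;  t_14 = 13
  t_15 = 5;  t_16 = 16;  t_17 = 16;  t_18 = 2;  t_19 = 8;  t_20 = 6
  t_21 = 12;  t_22 = 9;  t_23 = 8;  t_24 = 12;  t_25 = 6;  t_26 = 4
  t_27 = 16;  t_28 = 8;  t_29 = 3;  t_30 = 2;  t_31 = 7;  t_32 = 3
  t_33 = 6;  t_34 = 3;  t_35 = 11;  t_36 = 0;  t_37 = 6;  t_38 = 9
  t_39 = 10;  t_40 = 0;  t_41 = 0;  t_42 = 12;  t_43 = 12;  t_44 = 14
  t_45 = 10;  t_46 = 12;  t_47 = 1;  t_48 = 15;  t_49 = 12;  t_50 = 14
  t_51 = 0;  t_52 = 2;  t_53 = 12;  t_54 = 1;  t_55 = 2;  t_56 = 16
  t_57 = 13;  t_58 = 9;  t_59 = 6;  t_60 = 1;  t_61 = 6;  t_62 = 6
  t_63 = 15;  t_64 = 13;  t_65 = 4;  t_66 = 10;  t_67 = 7;  t_68 = 1
  t_69 = 0;  t_70 = 8;  t_71 = 16;  t_72 = 6;  t_73 = 16;  t_74 = 9
  t_75 = 3;  t_76 = 5;  t_77 = 1;  t_78 = 6;  t_79 = 15;  t_80 = 7
  t_81 = 15;  t_82 = 3;  t_83 = 2;  t_84 = 12;  t_85 = 8;  t_86 = 9
  t_87 = 10;  t_88 = 16;  t_89 = 16;  t_90 = 8;  t_91 = 14;  t_92 = 13
  t_93 = 0;  t_94 = 15;  t_95 = 0;  t_96 = 11;  t_97 = 12;  t_98 = 11
  t_99 = 16;  t_100 = 9;  t_101 = 9;  t_102 = 11;  t_103 = 8;  t_104 = 11
  t_105 = 4;  t_106 = 16;  t_107 = 14;  t_108 = 9;  t_109 = 9;  t_110 = 12
  t_111 = 9;  t_112 = 15;  t_113 = 2;  t_114 = 0;  t_115 = 7;  t_116 = 6
  t_117 = 10;  t_118 = 16;  t_119 = 9;  t_120 = 1;  t_121 = 3;  t_122 = 10
  t_123 = 10;  t_124 = 13;  t_125 = 4;  t_126 = 4;  t_127 = 1;  t_128 = 11
  t_129 = 12;  t_130 = 2;  t_131 = 7;  t_132 = 7;  t_133 = 10;  t_134 = 2
  t_135 = 3;  t_136 = 4;  t_137 = 12;  t_138 = 14;  t_139 = 14;  t_140 = 16
  t_141 = 0;  t_142 = 7;  t_143 = 16;  t_144 = 3;  t_145 = 5;  t_146 = 6
  t_147 = 11;  t_148 = 1;  t_149 = 14;  t_150 = 3;  t_151 = 2;  t_152 = 4
  t_153 = 0;  t_154 = 11;  t_155 = 9;  t_156 = 8;  t_157 = 4;  t_158 = 15
  t_159 = 6;  t_160 = 15;  t_161 = 0;  t_162 = 8;  t_163 = 9;  t_164 = 16
  t_165 = 5;  t_166 = 6;  t_167 = 13;  t_168 = 3;  t_169 = 5;  t_170 = 16
  t_171 = 4;  t_172 = 7;  t_173 = 11;  t_174 = 13;  t_175 = 0;  t_176 = 8
  t_177 = 10;  t_178 = 0;  t_179 = 9;  t_180 = 4;  t_181 = 14;  t_182 = 13
  t_183 = 2;  t_184 = 0;  t_185 = 8;  t_186 = 7;  t_187 = 14;  t_188 = 14
  t_189 = 10;  t_190 = 11;  t_191 = 0;  t_192 = 11;  t_193 = 14;  t_194 = 13
t_195 = 1·13 + 3·14 + 8·11 = 7
t_196 = 1·7 + 3·13 + 8·14 = 5

5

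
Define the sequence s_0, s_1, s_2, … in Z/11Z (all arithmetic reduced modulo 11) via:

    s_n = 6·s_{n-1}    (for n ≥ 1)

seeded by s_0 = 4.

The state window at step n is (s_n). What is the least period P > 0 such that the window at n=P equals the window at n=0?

n=0: window = (4)
n=1: window = (2)
n=2: window = (1)
n=3: window = (6)
n=4: window = (3)
n=5: window = (7)
n=6: window = (9)
n=7: window = (10)
n=8: window = (5)
n=9: window = (8)
n=10: window = (4)
window at n=10 equals window at n=0 → period = 10

10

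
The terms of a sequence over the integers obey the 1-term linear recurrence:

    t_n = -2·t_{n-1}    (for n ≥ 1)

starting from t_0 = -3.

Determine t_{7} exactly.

384

t_1 = -2·-3 = 6
t_2 = -2·6 = -12
t_3 = -2·-12 = 24
t_4 = -2·24 = -48
t_5 = -2·-48 = 96
t_6 = -2·96 = -192
t_7 = -2·-192 = 384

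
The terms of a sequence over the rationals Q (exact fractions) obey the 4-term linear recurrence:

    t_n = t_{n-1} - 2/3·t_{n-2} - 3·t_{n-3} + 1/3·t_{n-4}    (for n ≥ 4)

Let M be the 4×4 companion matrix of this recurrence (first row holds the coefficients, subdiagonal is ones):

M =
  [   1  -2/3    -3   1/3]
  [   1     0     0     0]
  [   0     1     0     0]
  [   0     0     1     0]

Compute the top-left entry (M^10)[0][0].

-30656/243

(M^10)[0][0] is the top entry after applying M 10 times to the unit state (1, 0, 0, 0). Equivalently it is h_{13} for the auxiliary sequence (h_n) obeying the same recurrence with h_3 = 1 and h_i = 0 for 0 ≤ i < 3:
h_4 = 1·1 + -2/3·0 + -3·0 + 1/3·0 = 1
h_5 = 1·1 + -2/3·1 + -3·0 + 1/3·0 = 1/3
h_6 = 1·1/3 + -2/3·1 + -3·1 + 1/3·0 = -10/3
h_7 = 1·-10/3 + -2/3·1/3 + -3·1 + 1/3·1 = -56/9
h_8 = 1·-56/9 + -2/3·-10/3 + -3·1/3 + 1/3·1 = -14/3
h_9 = 1·-14/3 + -2/3·-56/9 + -3·-10/3 + 1/3·1/3 = 259/27
h_10 = 1·259/27 + -2/3·-14/3 + -3·-56/9 + 1/3·-10/3 = 817/27
h_11 = 1·817/27 + -2/3·259/27 + -3·-14/3 + 1/3·-56/9 = 2899/81
h_12 = 1·2899/81 + -2/3·817/27 + -3·259/27 + 1/3·-14/3 = -1192/81
h_13 = 1·-1192/81 + -2/3·2899/81 + -3·817/27 + 1/3·259/27 = -30656/243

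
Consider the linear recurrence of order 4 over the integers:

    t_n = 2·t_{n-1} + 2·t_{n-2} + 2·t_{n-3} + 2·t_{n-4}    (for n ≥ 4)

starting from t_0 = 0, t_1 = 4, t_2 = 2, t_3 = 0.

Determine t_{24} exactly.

t_4 = 2·0 + 2·2 + 2·4 + 2·0 = 12
t_5 = 2·12 + 2·0 + 2·2 + 2·4 = 36
t_6 = 2·36 + 2·12 + 2·0 + 2·2 = 100
t_7 = 2·100 + 2·36 + 2·12 + 2·0 = 296
t_8 = 2·296 + 2·100 + 2·36 + 2·12 = 888
t_9 = 2·888 + 2·296 + 2·100 + 2·36 = 2640
t_10 = 2·2640 + 2·888 + 2·296 + 2·100 = 7848
t_11 = 2·7848 + 2·2640 + 2·888 + 2·296 = 23344
t_12 = 2·23344 + 2·7848 + 2·2640 + 2·888 = 69440
t_13 = 2·69440 + 2·23344 + 2·7848 + 2·2640 = 206544
t_14 = 2·206544 + 2·69440 + 2·23344 + 2·7848 = 614352
t_15 = 2·614352 + 2·206544 + 2·69440 + 2·23344 = 1827360
t_16 = 2·1827360 + 2·614352 + 2·206544 + 2·69440 = 5435392
t_17 = 2·5435392 + 2·1827360 + 2·614352 + 2·206544 = 16167296
t_18 = 2·16167296 + 2·5435392 + 2·1827360 + 2·614352 = 48088800
t_19 = 2·48088800 + 2·16167296 + 2·5435392 + 2·1827360 = 143037696
t_20 = 2·143037696 + 2·48088800 + 2·16167296 + 2·5435392 = 425458368
t_21 = 2·425458368 + 2·143037696 + 2·48088800 + 2·16167296 = 1265504320
t_22 = 2·1265504320 + 2·425458368 + 2·143037696 + 2·48088800 = 3764178368
t_23 = 2·3764178368 + 2·1265504320 + 2·425458368 + 2·143037696 = 11196357504
t_24 = 2·11196357504 + 2·3764178368 + 2·1265504320 + 2·425458368 = 33302997120

33302997120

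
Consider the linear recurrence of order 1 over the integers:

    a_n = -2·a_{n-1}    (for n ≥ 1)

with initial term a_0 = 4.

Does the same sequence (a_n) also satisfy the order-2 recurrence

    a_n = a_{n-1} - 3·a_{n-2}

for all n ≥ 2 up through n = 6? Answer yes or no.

Terms a_0..a_6: 4, -8, 16, -32, 64, -128, 256
n=2: candidate gives -20, actual a_2 = 16 ✗

no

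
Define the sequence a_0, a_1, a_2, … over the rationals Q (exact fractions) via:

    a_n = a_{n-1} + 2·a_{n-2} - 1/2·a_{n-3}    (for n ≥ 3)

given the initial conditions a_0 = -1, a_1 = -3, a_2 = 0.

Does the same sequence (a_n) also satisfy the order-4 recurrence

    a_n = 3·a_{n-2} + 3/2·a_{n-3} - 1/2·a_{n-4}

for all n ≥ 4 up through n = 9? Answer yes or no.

Terms a_0..a_9: -1, -3, 0, -11/2, -4, -15, -81/4, -193/4, -325/4, -1341/8
n=4: candidate gives -4, actual a_4 = -4 ✓
n=5: candidate gives -15, actual a_5 = -15 ✓
n=6: candidate gives -81/4, actual a_6 = -81/4 ✓
n=7: candidate gives -193/4, actual a_7 = -193/4 ✓
n=8: candidate gives -325/4, actual a_8 = -325/4 ✓
n=9: candidate gives -1341/8, actual a_9 = -1341/8 ✓

yes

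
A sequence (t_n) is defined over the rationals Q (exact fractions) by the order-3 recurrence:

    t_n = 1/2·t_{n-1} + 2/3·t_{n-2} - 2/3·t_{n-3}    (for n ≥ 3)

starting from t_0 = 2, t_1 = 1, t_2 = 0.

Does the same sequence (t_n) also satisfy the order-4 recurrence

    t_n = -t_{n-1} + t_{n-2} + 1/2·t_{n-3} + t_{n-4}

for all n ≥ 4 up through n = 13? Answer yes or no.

no

Terms t_0..t_13: 2, 1, 0, -2/3, -1, -17/18, -25/36, -67/216, 5/432, 679/2592, 199/576, 10565/31104, 14029/62208, 40639/373248
n=4: candidate gives 19/6, actual t_4 = -1 ✗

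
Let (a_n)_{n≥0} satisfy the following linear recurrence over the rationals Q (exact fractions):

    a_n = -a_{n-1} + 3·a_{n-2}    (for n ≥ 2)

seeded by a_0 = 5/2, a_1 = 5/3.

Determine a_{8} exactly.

a_2 = -1·5/3 + 3·5/2 = 35/6
a_3 = -1·35/6 + 3·5/3 = -5/6
a_4 = -1·-5/6 + 3·35/6 = 55/3
a_5 = -1·55/3 + 3·-5/6 = -125/6
a_6 = -1·-125/6 + 3·55/3 = 455/6
a_7 = -1·455/6 + 3·-125/6 = -415/3
a_8 = -1·-415/3 + 3·455/6 = 2195/6

2195/6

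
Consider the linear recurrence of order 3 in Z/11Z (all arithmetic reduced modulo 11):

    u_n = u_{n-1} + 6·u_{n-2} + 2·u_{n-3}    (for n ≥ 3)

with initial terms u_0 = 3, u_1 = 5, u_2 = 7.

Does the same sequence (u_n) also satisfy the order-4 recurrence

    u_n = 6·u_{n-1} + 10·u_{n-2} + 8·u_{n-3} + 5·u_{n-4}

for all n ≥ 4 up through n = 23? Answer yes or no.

no

Terms u_0..u_23: 3, 5, 7, 10, 7, 4, 0, 5, 2, 10, 10, 8, 0, 2, 7, 8, 10, 6, 5, 6, 4, 6, 9, 9
n=4: candidate gives 9, actual u_4 = 7 ✗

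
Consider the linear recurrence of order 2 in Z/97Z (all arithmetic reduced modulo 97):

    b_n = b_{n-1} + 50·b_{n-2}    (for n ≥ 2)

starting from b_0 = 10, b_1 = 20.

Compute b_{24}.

28

b_2 = 1·20 + 50·10 = 35
b_3 = 1·35 + 50·20 = 65
b_4 = 1·65 + 50·35 = 69
b_5 = 1·69 + 50·65 = 21
b_6 = 1·21 + 50·69 = 76
b_7 = 1·76 + 50·21 = 59
b_8 = 1·59 + 50·76 = 76
b_9 = 1·76 + 50·59 = 19
b_10 = 1·19 + 50·76 = 36
b_11 = 1·36 + 50·19 = 16
b_12 = 1·16 + 50·36 = 70
b_13 = 1·70 + 50·16 = 94
b_14 = 1·94 + 50·70 = 5
b_15 = 1·5 + 50·94 = 49
b_16 = 1·49 + 50·5 = 8
b_17 = 1·8 + 50·49 = 33
b_18 = 1·33 + 50·8 = 45
b_19 = 1·45 + 50·33 = 46
b_20 = 1·46 + 50·45 = 65
b_21 = 1·65 + 50·46 = 37
b_22 = 1·37 + 50·65 = 86
b_23 = 1·86 + 50·37 = 93
b_24 = 1·93 + 50·86 = 28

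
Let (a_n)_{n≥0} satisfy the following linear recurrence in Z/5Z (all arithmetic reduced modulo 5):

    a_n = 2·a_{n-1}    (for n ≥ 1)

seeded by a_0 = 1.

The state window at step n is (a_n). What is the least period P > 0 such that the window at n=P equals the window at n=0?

n=0: window = (1)
n=1: window = (2)
n=2: window = (4)
n=3: window = (3)
n=4: window = (1)
window at n=4 equals window at n=0 → period = 4

4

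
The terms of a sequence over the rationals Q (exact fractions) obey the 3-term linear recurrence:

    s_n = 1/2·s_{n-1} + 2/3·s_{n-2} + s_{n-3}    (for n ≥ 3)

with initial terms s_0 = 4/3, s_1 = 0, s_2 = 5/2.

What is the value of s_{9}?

462749/20736

s_3 = 1/2·5/2 + 2/3·0 + 1·4/3 = 31/12
s_4 = 1/2·31/12 + 2/3·5/2 + 1·0 = 71/24
s_5 = 1/2·71/24 + 2/3·31/12 + 1·5/2 = 821/144
s_6 = 1/2·821/144 + 2/3·71/24 + 1·31/12 = 237/32
s_7 = 1/2·237/32 + 2/3·821/144 + 1·71/24 = 18079/1728
s_8 = 1/2·18079/1728 + 2/3·237/32 + 1·821/144 = 54847/3456
s_9 = 1/2·54847/3456 + 2/3·18079/1728 + 1·237/32 = 462749/20736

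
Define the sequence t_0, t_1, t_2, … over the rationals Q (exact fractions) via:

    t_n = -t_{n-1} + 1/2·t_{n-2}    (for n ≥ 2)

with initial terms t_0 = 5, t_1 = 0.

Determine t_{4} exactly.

t_2 = -1·0 + 1/2·5 = 5/2
t_3 = -1·5/2 + 1/2·0 = -5/2
t_4 = -1·-5/2 + 1/2·5/2 = 15/4

15/4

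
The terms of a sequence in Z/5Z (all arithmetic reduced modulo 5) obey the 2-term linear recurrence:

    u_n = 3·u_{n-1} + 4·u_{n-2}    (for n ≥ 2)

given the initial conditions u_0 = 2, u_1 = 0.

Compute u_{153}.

4

u_2 = 3·0 + 4·2 = 3
u_3 = 3·3 + 4·0 = 4
u_4 = 3·4 + 4·3 = 4
u_5 = 3·4 + 4·4 = 3
u_6 = 3·3 + 4·4 = 0
u_7 = 3·0 + 4·3 = 2
u_8 = 3·2 + 4·0 = 1
u_9 = 3·1 + 4·2 = 1
u_10 = 3·1 + 4·1 = 2
u_11 = 3·2 + 4·1 = 0
(u_10, u_11) = (2, 0) = (u_0, u_1), so the sequence has period 10.
153 ≡ 3 (mod 10), hence u_153 = u_3 = 4.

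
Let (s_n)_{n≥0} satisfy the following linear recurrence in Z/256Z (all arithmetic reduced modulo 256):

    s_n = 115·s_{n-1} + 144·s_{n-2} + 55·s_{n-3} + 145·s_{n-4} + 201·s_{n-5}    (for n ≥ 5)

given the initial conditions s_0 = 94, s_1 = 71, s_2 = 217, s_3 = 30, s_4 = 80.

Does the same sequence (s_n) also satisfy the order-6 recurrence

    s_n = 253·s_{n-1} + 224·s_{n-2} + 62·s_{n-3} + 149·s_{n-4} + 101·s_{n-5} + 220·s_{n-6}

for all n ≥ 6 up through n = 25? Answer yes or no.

no

Terms s_0..s_25: 94, 71, 217, 30, 80, 116, 54, 17, 205, 197, 32, 66, 111, 103, 176, 91, 179, 231, 145, 67, 32, 153, 160, 156, 174, 19
n=6: candidate gives 0, actual s_6 = 54 ✗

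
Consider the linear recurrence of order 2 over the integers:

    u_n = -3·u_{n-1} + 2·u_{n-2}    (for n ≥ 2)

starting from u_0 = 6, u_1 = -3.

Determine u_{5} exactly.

u_2 = -3·-3 + 2·6 = 21
u_3 = -3·21 + 2·-3 = -69
u_4 = -3·-69 + 2·21 = 249
u_5 = -3·249 + 2·-69 = -885

-885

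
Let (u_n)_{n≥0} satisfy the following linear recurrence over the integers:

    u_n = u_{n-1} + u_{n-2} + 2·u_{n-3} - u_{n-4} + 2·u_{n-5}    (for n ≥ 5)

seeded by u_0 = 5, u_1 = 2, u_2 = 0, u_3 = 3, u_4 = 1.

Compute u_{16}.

20372

u_5 = 1·1 + 1·3 + 2·0 + -1·2 + 2·5 = 12
u_6 = 1·12 + 1·1 + 2·3 + -1·0 + 2·2 = 23
u_7 = 1·23 + 1·12 + 2·1 + -1·3 + 2·0 = 34
u_8 = 1·34 + 1·23 + 2·12 + -1·1 + 2·3 = 86
u_9 = 1·86 + 1·34 + 2·23 + -1·12 + 2·1 = 156
u_10 = 1·156 + 1·86 + 2·34 + -1·23 + 2·12 = 311
u_11 = 1·311 + 1·156 + 2·86 + -1·34 + 2·23 = 651
u_12 = 1·651 + 1·311 + 2·156 + -1·86 + 2·34 = 1256
u_13 = 1·1256 + 1·651 + 2·311 + -1·156 + 2·86 = 2545
u_14 = 1·2545 + 1·1256 + 2·651 + -1·311 + 2·156 = 5104
u_15 = 1·5104 + 1·2545 + 2·1256 + -1·651 + 2·311 = 10132
u_16 = 1·10132 + 1·5104 + 2·2545 + -1·1256 + 2·651 = 20372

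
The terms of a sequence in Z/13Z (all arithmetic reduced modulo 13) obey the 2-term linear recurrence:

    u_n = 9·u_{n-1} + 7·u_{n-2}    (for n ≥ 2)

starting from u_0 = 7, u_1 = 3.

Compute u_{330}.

u_2 = 9·3 + 7·7 = 11
u_3 = 9·11 + 7·3 = 3
u_4 = 9·3 + 7·11 = 0
u_5 = 9·0 + 7·3 = 8
u_6 = 9·8 + 7·0 = 7
u_7 = 9·7 + 7·8 = 2
Continuing the recurrence:
  u_8 = 2;  u_9 = 6;  u_10 = 3;  u_11 = 4;  u_12 = 5;  u_13 = 8
  u_14 = 3;  u_15 = 5;  u_16 = 1;  u_17 = 5;  u_18 = 0;  u_19 = 9
  u_20 = 3;  u_21 = 12;  u_22 = 12;  u_23 = 10;  u_24 = 5;  u_25 = 11
  u_26 = 4;  u_27 = 9;  u_28 = 5;  u_29 = 4;  u_30 = 6;  u_31 = 4
  u_32 = 0;  u_33 = 2;  u_34 = 5;  u_35 = 7;  u_36 = 7;  u_37 = 8
  u_38 = 4;  u_39 = 1;  u_40 = 11;  u_41 = 2;  u_42 = 4;  u_43 = 11
  u_44 = 10;  u_45 = 11;  u_46 = 0;  u_47 = 12;  u_48 = 4;  u_49 = 3
  u_50 = 3;  u_51 = 9;  u_52 = 11;  u_53 = 6;  u_54 = 1;  u_55 = 12
  u_56 = 11;  u_57 = 1;  u_58 = 8;  u_59 = 1;  u_60 = 0;  u_61 = 7
  u_62 = 11;  u_63 = 5;  u_64 = 5;  u_65 = 2;  u_66 = 1;  u_67 = 10
  u_68 = 6;  u_69 = 7;  u_70 = 1;  u_71 = 6;  u_72 = 9;  u_73 = 6
  u_74 = 0;  u_75 = 3;  u_76 = 1;  u_77 = 4;  u_78 = 4;  u_79 = 12
  u_80 = 6;  u_81 = 8;  u_82 = 10;  u_83 = 3;  u_84 = 6;  u_85 = 10
  u_86 = 2;  u_87 = 10;  u_88 = 0;  u_89 = 5;  u_90 = 6;  u_91 = 11
  u_92 = 11;  u_93 = 7;  u_94 = 10;  u_95 = 9;  u_96 = 8;  u_97 = 5
  u_98 = 10;  u_99 = 8;  u_100 = 12;  u_101 = 8;  u_102 = 0;  u_103 = 4
  u_104 = 10;  u_105 = 1;  u_106 = 1;  u_107 = 3;  u_108 = 8;  u_109 = 2
  u_110 = 9;  u_111 = 4;  u_112 = 8;  u_113 = 9;  u_114 = 7;  u_115 = 9
  u_116 = 0;  u_117 = 11;  u_118 = 8;  u_119 = 6;  u_120 = 6;  u_121 = 5
  u_122 = 9;  u_123 = 12;  u_124 = 2;  u_125 = 11;  u_126 = 9;  u_127 = 2
  u_128 = 3;  u_129 = 2;  u_130 = 0;  u_131 = 1;  u_132 = 9;  u_133 = 10
  u_134 = 10;  u_135 = 4;  u_136 = 2;  u_137 = 7;  u_138 = 12;  u_139 = 1
  u_140 = 2;  u_141 = 12;  u_142 = 5;  u_143 = 12;  u_144 = 0;  u_145 = 6
  u_146 = 2;  u_147 = 8;  u_148 = 8;  u_149 = 11;  u_150 = 12;  u_151 = 3
  u_152 = 7;  u_153 = 6;  u_154 = 12;  u_155 = 7;  u_156 = 4;  u_157 = 7
  u_158 = 0;  u_159 = 10;  u_160 = 12;  u_161 = 9;  u_162 = 9;  u_163 = 1
  u_164 = 7;  u_165 = 5;  u_166 = 3;  u_167 = 10;  u_168 = 7;  u_169 = 3
  u_170 = 11;  u_171 = 3;  u_172 = 0;  u_173 = 8;  u_174 = 7;  u_175 = 2
  u_176 = 2;  u_177 = 6;  u_178 = 3;  u_179 = 4;  u_180 = 5;  u_181 = 8
  u_182 = 3;  u_183 = 5;  u_184 = 1;  u_185 = 5;  u_186 = 0;  u_187 = 9
  u_188 = 3;  u_189 = 12;  u_190 = 12;  u_191 = 10;  u_192 = 5;  u_193 = 11
  u_194 = 4;  u_195 = 9;  u_196 = 5;  u_197 = 4;  u_198 = 6;  u_199 = 4
  u_200 = 0;  u_201 = 2;  u_202 = 5;  u_203 = 7;  u_204 = 7;  u_205 = 8
  u_206 = 4;  u_207 = 1;  u_208 = 11;  u_209 = 2;  u_210 = 4;  u_211 = 11
  u_212 = 10;  u_213 = 11;  u_214 = 0;  u_215 = 12;  u_216 = 4;  u_217 = 3
  u_218 = 3;  u_219 = 9;  u_220 = 11;  u_221 = 6;  u_222 = 1;  u_223 = 12
  u_224 = 11;  u_225 = 1;  u_226 = 8;  u_227 = 1;  u_228 = 0;  u_229 = 7
  u_230 = 11;  u_231 = 5;  u_232 = 5;  u_233 = 2;  u_234 = 1;  u_235 = 10
  u_236 = 6;  u_237 = 7;  u_238 = 1;  u_239 = 6;  u_240 = 9;  u_241 = 6
  u_242 = 0;  u_243 = 3;  u_244 = 1;  u_245 = 4;  u_246 = 4;  u_247 = 12
  u_248 = 6;  u_249 = 8;  u_250 = 10;  u_251 = 3;  u_252 = 6;  u_253 = 10
  u_254 = 2;  u_255 = 10;  u_256 = 0;  u_257 = 5;  u_258 = 6;  u_259 = 11
  u_260 = 11;  u_261 = 7;  u_262 = 10;  u_263 = 9;  u_264 = 8;  u_265 = 5
  u_266 = 10;  u_267 = 8;  u_268 = 12;  u_269 = 8;  u_270 = 0;  u_271 = 4
  u_272 = 10;  u_273 = 1;  u_274 = 1;  u_275 = 3;  u_276 = 8;  u_277 = 2
  u_278 = 9;  u_279 = 4;  u_280 = 8;  u_281 = 9;  u_282 = 7;  u_283 = 9
  u_284 = 0;  u_285 = 11;  u_286 = 8;  u_287 = 6;  u_288 = 6;  u_289 = 5
  u_290 = 9;  u_291 = 12;  u_292 = 2;  u_293 = 11;  u_294 = 9;  u_295 = 2
  u_296 = 3;  u_297 = 2;  u_298 = 0;  u_299 = 1;  u_300 = 9;  u_301 = 10
  u_302 = 10;  u_303 = 4;  u_304 = 2;  u_305 = 7;  u_306 = 12;  u_307 = 1
  u_308 = 2;  u_309 = 12;  u_310 = 5;  u_311 = 12;  u_312 = 0;  u_313 = 6
  u_314 = 2;  u_315 = 8;  u_316 = 8;  u_317 = 11;  u_318 = 12;  u_319 = 3
  u_320 = 7;  u_321 = 6;  u_322 = 12;  u_323 = 7;  u_324 = 4;  u_325 = 7
  u_326 = 0;  u_327 = 10;  u_328 = 12
u_329 = 9·12 + 7·10 = 9
u_330 = 9·9 + 7·12 = 9

9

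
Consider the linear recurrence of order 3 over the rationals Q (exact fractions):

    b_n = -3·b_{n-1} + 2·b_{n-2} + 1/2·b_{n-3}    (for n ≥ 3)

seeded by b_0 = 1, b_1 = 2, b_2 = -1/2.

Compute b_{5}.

263/4

b_3 = -3·-1/2 + 2·2 + 1/2·1 = 6
b_4 = -3·6 + 2·-1/2 + 1/2·2 = -18
b_5 = -3·-18 + 2·6 + 1/2·-1/2 = 263/4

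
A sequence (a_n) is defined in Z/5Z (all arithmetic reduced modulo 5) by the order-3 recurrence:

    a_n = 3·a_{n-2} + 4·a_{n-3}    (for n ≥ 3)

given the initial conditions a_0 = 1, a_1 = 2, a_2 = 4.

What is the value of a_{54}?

a_3 = 0·4 + 3·2 + 4·1 = 0
a_4 = 0·0 + 3·4 + 4·2 = 0
a_5 = 0·0 + 3·0 + 4·4 = 1
a_6 = 0·1 + 3·0 + 4·0 = 0
a_7 = 0·0 + 3·1 + 4·0 = 3
a_8 = 0·3 + 3·0 + 4·1 = 4
a_9 = 0·4 + 3·3 + 4·0 = 4
a_10 = 0·4 + 3·4 + 4·3 = 4
a_11 = 0·4 + 3·4 + 4·4 = 3
a_12 = 0·3 + 3·4 + 4·4 = 3
a_13 = 0·3 + 3·3 + 4·4 = 0
a_14 = 0·0 + 3·3 + 4·3 = 1
a_15 = 0·1 + 3·0 + 4·3 = 2
a_16 = 0·2 + 3·1 + 4·0 = 3
a_17 = 0·3 + 3·2 + 4·1 = 0
a_18 = 0·0 + 3·3 + 4·2 = 2
a_19 = 0·2 + 3·0 + 4·3 = 2
a_20 = 0·2 + 3·2 + 4·0 = 1
a_21 = 0·1 + 3·2 + 4·2 = 4
a_22 = 0·4 + 3·1 + 4·2 = 1
a_23 = 0·1 + 3·4 + 4·1 = 1
a_24 = 0·1 + 3·1 + 4·4 = 4
a_25 = 0·4 + 3·1 + 4·1 = 2
a_26 = 0·2 + 3·4 + 4·1 = 1
a_27 = 0·1 + 3·2 + 4·4 = 2
a_28 = 0·2 + 3·1 + 4·2 = 1
a_29 = 0·1 + 3·2 + 4·1 = 0
a_30 = 0·0 + 3·1 + 4·2 = 1
a_31 = 0·1 + 3·0 + 4·1 = 4
a_32 = 0·4 + 3·1 + 4·0 = 3
a_33 = 0·3 + 3·4 + 4·1 = 1
a_34 = 0·1 + 3·3 + 4·4 = 0
a_35 = 0·0 + 3·1 + 4·3 = 0
a_36 = 0·0 + 3·0 + 4·1 = 4
a_37 = 0·4 + 3·0 + 4·0 = 0
a_38 = 0·0 + 3·4 + 4·0 = 2
a_39 = 0·2 + 3·0 + 4·4 = 1
a_40 = 0·1 + 3·2 + 4·0 = 1
a_41 = 0·1 + 3·1 + 4·2 = 1
a_42 = 0·1 + 3·1 + 4·1 = 2
a_43 = 0·2 + 3·1 + 4·1 = 2
a_44 = 0·2 + 3·2 + 4·1 = 0
a_45 = 0·0 + 3·2 + 4·2 = 4
a_46 = 0·4 + 3·0 + 4·2 = 3
a_47 = 0·3 + 3·4 + 4·0 = 2
a_48 = 0·2 + 3·3 + 4·4 = 0
a_49 = 0·0 + 3·2 + 4·3 = 3
a_50 = 0·3 + 3·0 + 4·2 = 3
a_51 = 0·3 + 3·3 + 4·0 = 4
a_52 = 0·4 + 3·3 + 4·3 = 1
a_53 = 0·1 + 3·4 + 4·3 = 4
a_54 = 0·4 + 3·1 + 4·4 = 4

4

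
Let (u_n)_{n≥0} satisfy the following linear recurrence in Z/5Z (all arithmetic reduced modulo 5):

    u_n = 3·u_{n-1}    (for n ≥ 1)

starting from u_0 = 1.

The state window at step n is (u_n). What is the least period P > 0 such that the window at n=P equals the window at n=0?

n=0: window = (1)
n=1: window = (3)
n=2: window = (4)
n=3: window = (2)
n=4: window = (1)
window at n=4 equals window at n=0 → period = 4

4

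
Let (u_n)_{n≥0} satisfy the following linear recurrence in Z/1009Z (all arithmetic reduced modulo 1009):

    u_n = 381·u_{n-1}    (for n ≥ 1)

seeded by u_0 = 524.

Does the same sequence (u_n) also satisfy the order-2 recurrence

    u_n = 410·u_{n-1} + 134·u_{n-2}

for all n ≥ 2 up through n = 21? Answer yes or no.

Terms u_0..u_21: 524, 871, 899, 468, 724, 387, 133, 223, 207, 165, 307, 932, 933, 305, 170, 194, 257, 44, 620, 114, 47, 754
n=2: candidate gives 519, actual u_2 = 899 ✗

no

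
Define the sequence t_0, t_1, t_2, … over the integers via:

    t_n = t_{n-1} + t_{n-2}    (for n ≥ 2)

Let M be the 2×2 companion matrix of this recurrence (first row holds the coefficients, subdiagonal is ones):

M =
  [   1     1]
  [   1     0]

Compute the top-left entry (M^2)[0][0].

(M^2)[0][0] is the top entry after applying M 2 times to the unit state (1, 0). Equivalently it is h_{3} for the auxiliary sequence (h_n) obeying the same recurrence with h_1 = 1 and h_i = 0 for 0 ≤ i < 1:
h_2 = 1·1 + 1·0 = 1
h_3 = 1·1 + 1·1 = 2

2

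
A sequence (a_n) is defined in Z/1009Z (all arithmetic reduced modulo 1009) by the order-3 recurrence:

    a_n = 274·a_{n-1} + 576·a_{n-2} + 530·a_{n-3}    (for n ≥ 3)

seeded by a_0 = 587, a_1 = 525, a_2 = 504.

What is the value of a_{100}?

a_3 = 274·504 + 576·525 + 530·587 = 910
a_4 = 274·910 + 576·504 + 530·525 = 604
a_5 = 274·604 + 576·910 + 530·504 = 244
a_6 = 274·244 + 576·604 + 530·910 = 59
a_7 = 274·59 + 576·244 + 530·604 = 582
a_8 = 274·582 + 576·59 + 530·244 = 901
a_9 = 274·901 + 576·582 + 530·59 = 913
a_10 = 274·913 + 576·901 + 530·582 = 995
a_11 = 274·995 + 576·913 + 530·901 = 672
a_12 = 274·672 + 576·995 + 530·913 = 68
a_13 = 274·68 + 576·672 + 530·995 = 738
a_14 = 274·738 + 576·68 + 530·672 = 212
a_15 = 274·212 + 576·738 + 530·68 = 590
a_16 = 274·590 + 576·212 + 530·738 = 900
a_17 = 274·900 + 576·590 + 530·212 = 572
a_18 = 274·572 + 576·900 + 530·590 = 17
a_19 = 274·17 + 576·572 + 530·900 = 903
a_20 = 274·903 + 576·17 + 530·572 = 379
a_21 = 274·379 + 576·903 + 530·17 = 341
a_22 = 274·341 + 576·379 + 530·903 = 281
a_23 = 274·281 + 576·341 + 530·379 = 50
a_24 = 274·50 + 576·281 + 530·341 = 109
a_25 = 274·109 + 576·50 + 530·281 = 751
a_26 = 274·751 + 576·109 + 530·50 = 430
a_27 = 274·430 + 576·751 + 530·109 = 748
a_28 = 274·748 + 576·430 + 530·751 = 75
a_29 = 274·75 + 576·748 + 530·430 = 241
a_30 = 274·241 + 576·75 + 530·748 = 165
a_31 = 274·165 + 576·241 + 530·75 = 787
a_32 = 274·787 + 576·165 + 530·241 = 502
a_33 = 274·502 + 576·787 + 530·165 = 262
a_34 = 274·262 + 576·502 + 530·787 = 111
a_35 = 274·111 + 576·262 + 530·502 = 399
a_36 = 274·399 + 576·111 + 530·262 = 341
a_37 = 274·341 + 576·399 + 530·111 = 686
a_38 = 274·686 + 576·341 + 530·399 = 540
a_39 = 274·540 + 576·686 + 530·341 = 373
a_40 = 274·373 + 576·540 + 530·686 = 901
a_41 = 274·901 + 576·373 + 530·540 = 253
a_42 = 274·253 + 576·901 + 530·373 = 986
a_43 = 274·986 + 576·253 + 530·901 = 457
a_44 = 274·457 + 576·986 + 530·253 = 873
a_45 = 274·873 + 576·457 + 530·986 = 879
a_46 = 274·879 + 576·873 + 530·457 = 111
a_47 = 274·111 + 576·879 + 530·873 = 498
a_48 = 274·498 + 576·111 + 530·879 = 318
a_49 = 274·318 + 576·498 + 530·111 = 958
a_50 = 274·958 + 576·318 + 530·498 = 273
a_51 = 274·273 + 576·958 + 530·318 = 58
a_52 = 274·58 + 576·273 + 530·958 = 814
a_53 = 274·814 + 576·58 + 530·273 = 561
a_54 = 274·561 + 576·814 + 530·58 = 495
a_55 = 274·495 + 576·561 + 530·814 = 248
a_56 = 274·248 + 576·495 + 530·561 = 606
a_57 = 274·606 + 576·248 + 530·495 = 148
a_58 = 274·148 + 576·606 + 530·248 = 404
a_59 = 274·404 + 576·148 + 530·606 = 516
a_60 = 274·516 + 576·404 + 530·148 = 496
a_61 = 274·496 + 576·516 + 530·404 = 471
a_62 = 274·471 + 576·496 + 530·516 = 92
a_63 = 274·92 + 576·471 + 530·496 = 398
a_64 = 274·398 + 576·92 + 530·471 = 2
a_65 = 274·2 + 576·398 + 530·92 = 72
a_66 = 274·72 + 576·2 + 530·398 = 759
a_67 = 274·759 + 576·72 + 530·2 = 266
a_68 = 274·266 + 576·759 + 530·72 = 341
a_69 = 274·341 + 576·266 + 530·759 = 133
a_70 = 274·133 + 576·341 + 530·266 = 508
a_71 = 274·508 + 576·133 + 530·341 = 1002
a_72 = 274·1002 + 576·508 + 530·133 = 967
a_73 = 274·967 + 576·1002 + 530·508 = 441
a_74 = 274·441 + 576·967 + 530·1002 = 104
a_75 = 274·104 + 576·441 + 530·967 = 939
a_76 = 274·939 + 576·104 + 530·441 = 6
a_77 = 274·6 + 576·939 + 530·104 = 300
a_78 = 274·300 + 576·6 + 530·939 = 124
a_79 = 274·124 + 576·300 + 530·6 = 84
a_80 = 274·84 + 576·124 + 530·300 = 181
a_81 = 274·181 + 576·84 + 530·124 = 240
a_82 = 274·240 + 576·181 + 530·84 = 628
a_83 = 274·628 + 576·240 + 530·181 = 624
a_84 = 274·624 + 576·628 + 530·240 = 18
a_85 = 274·18 + 576·624 + 530·628 = 986
a_86 = 274·986 + 576·18 + 530·624 = 807
a_87 = 274·807 + 576·986 + 530·18 = 475
a_88 = 274·475 + 576·807 + 530·986 = 599
a_89 = 274·599 + 576·475 + 530·807 = 723
a_90 = 274·723 + 576·599 + 530·475 = 793
a_91 = 274·793 + 576·723 + 530·599 = 722
a_92 = 274·722 + 576·793 + 530·723 = 534
a_93 = 274·534 + 576·722 + 530·793 = 721
a_94 = 274·721 + 576·534 + 530·722 = 887
a_95 = 274·887 + 576·721 + 530·534 = 966
a_96 = 274·966 + 576·887 + 530·721 = 403
a_97 = 274·403 + 576·966 + 530·887 = 814
a_98 = 274·814 + 576·403 + 530·966 = 522
a_99 = 274·522 + 576·814 + 530·403 = 120
a_100 = 274·120 + 576·522 + 530·814 = 150

150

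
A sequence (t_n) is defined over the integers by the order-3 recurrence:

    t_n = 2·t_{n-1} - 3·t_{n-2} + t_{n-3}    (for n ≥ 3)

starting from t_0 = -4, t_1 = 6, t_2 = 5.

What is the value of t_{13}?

1445

t_3 = 2·5 + -3·6 + 1·-4 = -12
t_4 = 2·-12 + -3·5 + 1·6 = -33
t_5 = 2·-33 + -3·-12 + 1·5 = -25
t_6 = 2·-25 + -3·-33 + 1·-12 = 37
t_7 = 2·37 + -3·-25 + 1·-33 = 116
t_8 = 2·116 + -3·37 + 1·-25 = 96
t_9 = 2·96 + -3·116 + 1·37 = -119
t_10 = 2·-119 + -3·96 + 1·116 = -410
t_11 = 2·-410 + -3·-119 + 1·96 = -367
t_12 = 2·-367 + -3·-410 + 1·-119 = 377
t_13 = 2·377 + -3·-367 + 1·-410 = 1445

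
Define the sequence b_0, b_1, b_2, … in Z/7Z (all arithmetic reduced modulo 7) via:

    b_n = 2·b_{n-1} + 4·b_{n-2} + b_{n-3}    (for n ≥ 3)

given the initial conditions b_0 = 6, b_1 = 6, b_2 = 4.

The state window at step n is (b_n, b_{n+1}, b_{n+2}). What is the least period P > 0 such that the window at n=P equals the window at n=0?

16

n=0: window = (6, 6, 4)
n=1: window = (6, 4, 3)
n=2: window = (4, 3, 0)
n=3: window = (3, 0, 2)
n=4: window = (0, 2, 0)
n=5: window = (2, 0, 1)
n=6: window = (0, 1, 4)
n=7: window = (1, 4, 5)
n=8: window = (4, 5, 6)
n=9: window = (5, 6, 1)
n=10: window = (6, 1, 3)
n=11: window = (1, 3, 2)
n=12: window = (3, 2, 3)
n=13: window = (2, 3, 3)
n=14: window = (3, 3, 6)
n=15: window = (3, 6, 6)
n=16: window = (6, 6, 4)
window at n=16 equals window at n=0 → period = 16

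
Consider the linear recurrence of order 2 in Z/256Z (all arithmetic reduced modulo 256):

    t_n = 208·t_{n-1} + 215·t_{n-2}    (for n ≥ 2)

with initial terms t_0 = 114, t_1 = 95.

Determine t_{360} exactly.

t_2 = 208·95 + 215·114 = 238
t_3 = 208·238 + 215·95 = 41
t_4 = 208·41 + 215·238 = 50
t_5 = 208·50 + 215·41 = 15
t_6 = 208·15 + 215·50 = 46
t_7 = 208·46 + 215·15 = 249
t_8 = 208·249 + 215·46 = 242
t_9 = 208·242 + 215·249 = 191
t_10 = 208·191 + 215·242 = 110
t_11 = 208·110 + 215·191 = 201
t_12 = 208·201 + 215·110 = 178
t_13 = 208·178 + 215·201 = 111
t_14 = 208·111 + 215·178 = 174
t_15 = 208·174 + 215·111 = 153
t_16 = 208·153 + 215·174 = 114
t_17 = 208·114 + 215·153 = 31
t_18 = 208·31 + 215·114 = 238
t_19 = 208·238 + 215·31 = 105
t_20 = 208·105 + 215·238 = 50
t_21 = 208·50 + 215·105 = 207
t_22 = 208·207 + 215·50 = 46
t_23 = 208·46 + 215·207 = 57
t_24 = 208·57 + 215·46 = 242
t_25 = 208·242 + 215·57 = 127
t_26 = 208·127 + 215·242 = 110
t_27 = 208·110 + 215·127 = 9
t_28 = 208·9 + 215·110 = 178
t_29 = 208·178 + 215·9 = 47
t_30 = 208·47 + 215·178 = 174
t_31 = 208·174 + 215·47 = 217
t_32 = 208·217 + 215·174 = 114
t_33 = 208·114 + 215·217 = 223
t_34 = 208·223 + 215·114 = 238
t_35 = 208·238 + 215·223 = 169
t_36 = 208·169 + 215·238 = 50
t_37 = 208·50 + 215·169 = 143
t_38 = 208·143 + 215·50 = 46
t_39 = 208·46 + 215·143 = 121
t_40 = 208·121 + 215·46 = 242
t_41 = 208·242 + 215·121 = 63
t_42 = 208·63 + 215·242 = 110
t_43 = 208·110 + 215·63 = 73
t_44 = 208·73 + 215·110 = 178
t_45 = 208·178 + 215·73 = 239
t_46 = 208·239 + 215·178 = 174
t_47 = 208·174 + 215·239 = 25
t_48 = 208·25 + 215·174 = 114
t_49 = 208·114 + 215·25 = 159
t_50 = 208·159 + 215·114 = 238
t_51 = 208·238 + 215·159 = 233
t_52 = 208·233 + 215·238 = 50
t_53 = 208·50 + 215·233 = 79
t_54 = 208·79 + 215·50 = 46
t_55 = 208·46 + 215·79 = 185
t_56 = 208·185 + 215·46 = 242
t_57 = 208·242 + 215·185 = 255
t_58 = 208·255 + 215·242 = 110
t_59 = 208·110 + 215·255 = 137
t_60 = 208·137 + 215·110 = 178
t_61 = 208·178 + 215·137 = 175
t_62 = 208·175 + 215·178 = 174
t_63 = 208·174 + 215·175 = 89
t_64 = 208·89 + 215·174 = 114
t_65 = 208·114 + 215·89 = 95
(t_64, t_65) = (114, 95) = (t_0, t_1), so the sequence has period 64.
360 ≡ 40 (mod 64), hence t_360 = t_40 = 242.

242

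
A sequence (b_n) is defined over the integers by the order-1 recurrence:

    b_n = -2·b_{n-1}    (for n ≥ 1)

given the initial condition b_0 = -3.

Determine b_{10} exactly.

-3072

b_1 = -2·-3 = 6
b_2 = -2·6 = -12
b_3 = -2·-12 = 24
b_4 = -2·24 = -48
b_5 = -2·-48 = 96
b_6 = -2·96 = -192
b_7 = -2·-192 = 384
b_8 = -2·384 = -768
b_9 = -2·-768 = 1536
b_10 = -2·1536 = -3072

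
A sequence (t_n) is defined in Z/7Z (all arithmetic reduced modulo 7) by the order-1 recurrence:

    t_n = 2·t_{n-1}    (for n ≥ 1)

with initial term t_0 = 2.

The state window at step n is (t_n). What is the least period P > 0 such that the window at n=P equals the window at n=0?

n=0: window = (2)
n=1: window = (4)
n=2: window = (1)
n=3: window = (2)
window at n=3 equals window at n=0 → period = 3

3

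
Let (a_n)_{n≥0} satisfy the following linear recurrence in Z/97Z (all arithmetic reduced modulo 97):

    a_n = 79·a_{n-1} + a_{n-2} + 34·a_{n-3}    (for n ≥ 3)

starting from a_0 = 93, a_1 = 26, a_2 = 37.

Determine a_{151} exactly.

82

a_3 = 79·37 + 1·26 + 34·93 = 0
a_4 = 79·0 + 1·37 + 34·26 = 48
a_5 = 79·48 + 1·0 + 34·37 = 6
a_6 = 79·6 + 1·48 + 34·0 = 37
a_7 = 79·37 + 1·6 + 34·48 = 2
a_8 = 79·2 + 1·37 + 34·6 = 11
Continuing the recurrence:
  a_9 = 92;  a_10 = 72;  a_11 = 43;  a_12 = 1;  a_13 = 48;  a_14 = 17
  a_15 = 67;  a_16 = 55;  a_17 = 43;  a_18 = 7;  a_19 = 41;  a_20 = 52
  a_21 = 22;  a_22 = 80;  a_23 = 59;  a_24 = 57;  a_25 = 7;  a_26 = 94
  a_27 = 59;  a_28 = 46;  a_29 = 2;  a_30 = 76;  a_31 = 4;  a_32 = 72
  a_33 = 31;  a_34 = 38;  a_35 = 49;  a_36 = 16;  a_37 = 83;  a_38 = 91
  a_39 = 56;  a_40 = 62;  a_41 = 94;  a_42 = 80;  a_43 = 83;  a_44 = 36
  a_45 = 21;  a_46 = 55;  a_47 = 61;  a_48 = 59;  a_49 = 93;  a_50 = 71
  a_51 = 45;  a_52 = 95;  a_53 = 70;  a_54 = 74;  a_55 = 28;  a_56 = 10
  a_57 = 36;  a_58 = 23;  a_59 = 59;  a_60 = 88;  a_61 = 33;  a_62 = 45
  a_63 = 81;  a_64 = 0;  a_65 = 59;  a_66 = 43;  a_67 = 61;  a_68 = 78
  a_69 = 22;  a_70 = 10;  a_71 = 69;  a_72 = 1;  a_73 = 3;  a_74 = 62
  a_75 = 85;  a_76 = 89;  a_77 = 9;  a_78 = 4;  a_79 = 53;  a_80 = 35
  a_81 = 44;  a_82 = 75;  a_83 = 78;  a_84 = 70;  a_85 = 10;  a_86 = 20
  a_87 = 90;  a_88 = 1;  a_89 = 73;  a_90 = 1;  a_91 = 89;  a_92 = 8
  a_93 = 76;  a_94 = 17;  a_95 = 42;  a_96 = 2;  a_97 = 2;  a_98 = 36
  a_99 = 4;  a_100 = 32;  a_101 = 70;  a_102 = 72;  a_103 = 56;  a_104 = 86
  a_105 = 83;  a_106 = 11;  a_107 = 93;  a_108 = 92;  a_109 = 72;  a_110 = 18
  a_111 = 63;  a_112 = 71;  a_113 = 76;  a_114 = 69;  a_115 = 84;  a_116 = 74
  a_117 = 31;  a_118 = 44;  a_119 = 9;  a_120 = 63;  a_121 = 80;  a_122 = 93
  a_123 = 63;  a_124 = 30;  a_125 = 66;  a_126 = 14;  a_127 = 58;  a_128 = 50
  a_129 = 22;  a_130 = 74;  a_131 = 2;  a_132 = 10;  a_133 = 10;  a_134 = 92
  a_135 = 52;  a_136 = 78;  a_137 = 30;  a_138 = 45;  a_139 = 29;  a_140 = 58
  a_141 = 30;  a_142 = 19;  a_143 = 11;  a_144 = 65;  a_145 = 69;  a_146 = 70
  a_147 = 49;  a_148 = 79;  a_149 = 37
a_150 = 79·37 + 1·79 + 34·49 = 12
a_151 = 79·12 + 1·37 + 34·79 = 82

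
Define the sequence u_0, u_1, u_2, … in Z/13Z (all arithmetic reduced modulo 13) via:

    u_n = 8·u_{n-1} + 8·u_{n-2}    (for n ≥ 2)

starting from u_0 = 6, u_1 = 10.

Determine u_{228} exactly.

2

u_2 = 8·10 + 8·6 = 11
u_3 = 8·11 + 8·10 = 12
u_4 = 8·12 + 8·11 = 2
u_5 = 8·2 + 8·12 = 8
u_6 = 8·8 + 8·2 = 2
u_7 = 8·2 + 8·8 = 2
u_8 = 8·2 + 8·2 = 6
u_9 = 8·6 + 8·2 = 12
u_10 = 8·12 + 8·6 = 1
u_11 = 8·1 + 8·12 = 0
u_12 = 8·0 + 8·1 = 8
u_13 = 8·8 + 8·0 = 12
u_14 = 8·12 + 8·8 = 4
u_15 = 8·4 + 8·12 = 11
u_16 = 8·11 + 8·4 = 3
u_17 = 8·3 + 8·11 = 8
u_18 = 8·8 + 8·3 = 10
u_19 = 8·10 + 8·8 = 1
u_20 = 8·1 + 8·10 = 10
u_21 = 8·10 + 8·1 = 10
u_22 = 8·10 + 8·10 = 4
u_23 = 8·4 + 8·10 = 8
u_24 = 8·8 + 8·4 = 5
u_25 = 8·5 + 8·8 = 0
u_26 = 8·0 + 8·5 = 1
u_27 = 8·1 + 8·0 = 8
u_28 = 8·8 + 8·1 = 7
u_29 = 8·7 + 8·8 = 3
u_30 = 8·3 + 8·7 = 2
u_31 = 8·2 + 8·3 = 1
u_32 = 8·1 + 8·2 = 11
u_33 = 8·11 + 8·1 = 5
u_34 = 8·5 + 8·11 = 11
u_35 = 8·11 + 8·5 = 11
u_36 = 8·11 + 8·11 = 7
u_37 = 8·7 + 8·11 = 1
u_38 = 8·1 + 8·7 = 12
u_39 = 8·12 + 8·1 = 0
u_40 = 8·0 + 8·12 = 5
u_41 = 8·5 + 8·0 = 1
u_42 = 8·1 + 8·5 = 9
u_43 = 8·9 + 8·1 = 2
u_44 = 8·2 + 8·9 = 10
u_45 = 8·10 + 8·2 = 5
u_46 = 8·5 + 8·10 = 3
u_47 = 8·3 + 8·5 = 12
u_48 = 8·12 + 8·3 = 3
u_49 = 8·3 + 8·12 = 3
u_50 = 8·3 + 8·3 = 9
u_51 = 8·9 + 8·3 = 5
u_52 = 8·5 + 8·9 = 8
u_53 = 8·8 + 8·5 = 0
u_54 = 8·0 + 8·8 = 12
u_55 = 8·12 + 8·0 = 5
u_56 = 8·5 + 8·12 = 6
u_57 = 8·6 + 8·5 = 10
(u_56, u_57) = (6, 10) = (u_0, u_1), so the sequence has period 56.
228 ≡ 4 (mod 56), hence u_228 = u_4 = 2.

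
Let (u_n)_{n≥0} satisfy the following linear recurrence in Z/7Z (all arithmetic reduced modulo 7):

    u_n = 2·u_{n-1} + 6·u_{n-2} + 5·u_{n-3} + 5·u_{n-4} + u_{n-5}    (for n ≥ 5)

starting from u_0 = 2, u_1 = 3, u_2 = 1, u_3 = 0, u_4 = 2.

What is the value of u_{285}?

3

u_5 = 2·2 + 6·0 + 5·1 + 5·3 + 1·2 = 5
u_6 = 2·5 + 6·2 + 5·0 + 5·1 + 1·3 = 2
u_7 = 2·2 + 6·5 + 5·2 + 5·0 + 1·1 = 3
u_8 = 2·3 + 6·2 + 5·5 + 5·2 + 1·0 = 4
u_9 = 2·4 + 6·3 + 5·2 + 5·5 + 1·2 = 0
u_10 = 2·0 + 6·4 + 5·3 + 5·2 + 1·5 = 5
Continuing the recurrence:
  u_11 = 5;  u_12 = 0;  u_13 = 3;  u_14 = 0;  u_15 = 6;  u_16 = 4
  u_17 = 3;  u_18 = 0;  u_19 = 5;  u_20 = 2;  u_21 = 4;  u_22 = 6
  u_23 = 1;  u_24 = 3;  u_25 = 1;  u_26 = 3;  u_27 = 3;  u_28 = 3
  u_29 = 5;  u_30 = 3;  u_31 = 6;  u_32 = 3;  u_33 = 1;  u_34 = 0
  u_35 = 5;  u_36 = 1;  u_37 = 5;  u_38 = 0;  u_39 = 4;  u_40 = 1
  u_41 = 3;  u_42 = 2;  u_43 = 5;  u_44 = 4;  u_45 = 1;  u_46 = 1
  u_47 = 6;  u_48 = 6;  u_49 = 6;  u_50 = 0;  u_51 = 6;  u_52 = 1
  u_53 = 4;  u_54 = 1;  u_55 = 5;  u_56 = 5;  u_57 = 3;  u_58 = 0
  u_59 = 6;  u_60 = 1;  u_61 = 2;  u_62 = 1;  u_63 = 0;  u_64 = 6
  u_65 = 0;  u_66 = 1;  u_67 = 5;  u_68 = 4;  u_69 = 0;  u_70 = 5
  u_71 = 0;  u_72 = 6;  u_73 = 6;  u_74 = 3;  u_75 = 0;  u_76 = 1
  u_77 = 4;  u_78 = 0;  u_79 = 4;  u_80 = 5;  u_81 = 6;  u_82 = 3
  u_83 = 3;  u_84 = 6;  u_85 = 3;  u_86 = 1;  u_87 = 5;  u_88 = 1
  u_89 = 2;  u_90 = 1;  u_91 = 3;  u_92 = 4;  u_93 = 0;  u_94 = 4
  u_95 = 2;  u_96 = 2;  u_97 = 5;  u_98 = 3;  u_99 = 4;  u_100 = 0
  u_101 = 3;  u_102 = 4;  u_103 = 0;  u_104 = 1;  u_105 = 2;  u_106 = 5
  u_107 = 3;  u_108 = 2;  u_109 = 2;  u_110 = 2;  u_111 = 4;  u_112 = 1
  u_113 = 6;  u_114 = 1;  u_115 = 2;  u_116 = 0;  u_117 = 6;  u_118 = 5
  u_119 = 1;  u_120 = 1;  u_121 = 0;  u_122 = 0;  u_123 = 1;  u_124 = 1
  u_125 = 2;  u_126 = 1;  u_127 = 3;  u_128 = 0;  u_129 = 6;  u_130 = 6
  u_131 = 1;  u_132 = 1;  u_133 = 5;  u_134 = 1;  u_135 = 6;  u_136 = 0
  u_137 = 4;  u_138 = 6;  u_139 = 4;  u_140 = 0;  u_141 = 4;  u_142 = 6
  u_143 = 6;  u_144 = 2;  u_145 = 6;  u_146 = 4;  u_147 = 6;  u_148 = 5
  u_149 = 0;  u_150 = 2;  u_151 = 0;  u_152 = 1;  u_153 = 3;  u_154 = 1
  u_155 = 6;  u_156 = 3;  u_157 = 0;  u_158 = 0;  u_159 = 4;  u_160 = 1
  u_161 = 1;  u_162 = 0;  u_163 = 3;  u_164 = 6;  u_165 = 1;  u_166 = 5
  u_167 = 5;  u_168 = 1;  u_169 = 5;  u_170 = 4;  u_171 = 3;  u_172 = 2
  u_173 = 5;  u_174 = 6;  u_175 = 1;  u_176 = 6;  u_177 = 5;  u_178 = 2
  u_179 = 5;  u_180 = 1;  u_181 = 3;  u_182 = 3;  u_183 = 0;  u_184 = 1
  u_185 = 5;  u_186 = 6;  u_187 = 1;  u_188 = 5;  u_189 = 2;  u_190 = 4
  u_191 = 0;  u_192 = 4;  u_193 = 1;  u_194 = 6;  u_195 = 0;  u_196 = 5
  u_197 = 0;  u_198 = 5;  u_199 = 6;  u_200 = 4;  u_201 = 4;  u_202 = 3
  u_203 = 1;  u_204 = 3;  u_205 = 2;  u_206 = 4;  u_207 = 1;  u_208 = 3
  u_209 = 3;  u_210 = 2;  u_211 = 4;  u_212 = 2;  u_213 = 0;  u_214 = 3
  u_215 = 3;  u_216 = 3;  u_217 = 6;  u_218 = 4;  u_219 = 0;  u_220 = 2
  u_221 = 1;  u_222 = 5;  u_223 = 2;  u_224 = 0;  u_225 = 2;  u_226 = 5
  u_227 = 2;  u_228 = 4;  u_229 = 6;  u_230 = 3;  u_231 = 0;  u_232 = 0
  u_233 = 0;  u_234 = 0;  u_235 = 3;  u_236 = 6;  u_237 = 2;  u_238 = 6
  u_239 = 6;  u_240 = 0;  u_241 = 5;  u_242 = 2;  u_243 = 0;  u_244 = 1
  u_245 = 2;  u_246 = 4;  u_247 = 6;  u_248 = 2;  u_249 = 1;  u_250 = 3
  u_251 = 0;  u_252 = 4;  u_253 = 2;  u_254 = 2;  u_255 = 4;  u_256 = 1
  u_257 = 1;  u_258 = 5;  u_259 = 1;  u_260 = 4;  u_261 = 3;  u_262 = 5
  u_263 = 2;  u_264 = 0;  u_265 = 0;  u_266 = 3;  u_267 = 0;  u_268 = 6
  u_269 = 6;  u_270 = 0;  u_271 = 6;  u_272 = 2;  u_273 = 6;  u_274 = 4
  u_275 = 0;  u_276 = 0;  u_277 = 3;  u_278 = 4;  u_279 = 2;  u_280 = 1
  u_281 = 0;  u_282 = 4;  u_283 = 6
u_284 = 2·6 + 6·4 + 5·0 + 5·1 + 1·2 = 1
u_285 = 2·1 + 6·6 + 5·4 + 5·0 + 1·1 = 3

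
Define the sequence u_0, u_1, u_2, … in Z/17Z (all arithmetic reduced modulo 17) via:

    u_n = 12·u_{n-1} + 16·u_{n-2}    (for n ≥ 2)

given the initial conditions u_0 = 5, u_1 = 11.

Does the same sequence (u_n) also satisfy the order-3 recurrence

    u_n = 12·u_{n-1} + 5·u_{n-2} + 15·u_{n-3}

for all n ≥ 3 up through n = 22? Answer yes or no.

no

Terms u_0..u_22: 5, 11, 8, 0, 9, 6, 12, 2, 12, 6, 9, 0, 8, 11, 5, 15, 5, 11, 8, 0, 9, 6, 12
n=3: candidate gives 5, actual u_3 = 0 ✗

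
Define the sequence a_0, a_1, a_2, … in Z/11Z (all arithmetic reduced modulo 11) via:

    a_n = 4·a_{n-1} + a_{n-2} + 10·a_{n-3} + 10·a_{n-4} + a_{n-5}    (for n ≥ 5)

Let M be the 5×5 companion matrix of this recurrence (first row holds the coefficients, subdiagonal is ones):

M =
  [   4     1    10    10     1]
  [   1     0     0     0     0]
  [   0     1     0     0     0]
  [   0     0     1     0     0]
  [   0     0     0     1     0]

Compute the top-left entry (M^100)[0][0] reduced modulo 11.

(M^100)[0][0] is the top entry after applying M 100 times to the unit state (1, 0, 0, 0, 0). Equivalently it is h_{104} for the auxiliary sequence (h_n) obeying the same recurrence with h_4 = 1 and h_i = 0 for 0 ≤ i < 4:
h_5 = 4·1 + 1·0 + 10·0 + 10·0 + 1·0 = 4
h_6 = 4·4 + 1·1 + 10·0 + 10·0 + 1·0 = 6
h_7 = 4·6 + 1·4 + 10·1 + 10·0 + 1·0 = 5
h_8 = 4·5 + 1·6 + 10·4 + 10·1 + 1·0 = 10
h_9 = 4·10 + 1·5 + 10·6 + 10·4 + 1·1 = 3
h_10 = 4·3 + 1·10 + 10·5 + 10·6 + 1·4 = 4
h_11 = 4·4 + 1·3 + 10·10 + 10·5 + 1·6 = 10
h_12 = 4·10 + 1·4 + 10·3 + 10·10 + 1·5 = 3
h_13 = 4·3 + 1·10 + 10·4 + 10·3 + 1·10 = 3
h_14 = 4·3 + 1·3 + 10·10 + 10·4 + 1·3 = 4
h_15 = 4·4 + 1·3 + 10·3 + 10·10 + 1·4 = 10
h_16 = 4·10 + 1·4 + 10·3 + 10·3 + 1·10 = 4
h_17 = 4·4 + 1·10 + 10·4 + 10·3 + 1·3 = 0
h_18 = 4·0 + 1·4 + 10·10 + 10·4 + 1·3 = 4
h_19 = 4·4 + 1·0 + 10·4 + 10·10 + 1·4 = 6
h_20 = 4·6 + 1·4 + 10·0 + 10·4 + 1·10 = 1
h_21 = 4·1 + 1·6 + 10·4 + 10·0 + 1·4 = 10
h_22 = 4·10 + 1·1 + 10·6 + 10·4 + 1·0 = 9
h_23 = 4·9 + 1·10 + 10·1 + 10·6 + 1·4 = 10
h_24 = 4·10 + 1·9 + 10·10 + 10·1 + 1·6 = 0
h_25 = 4·0 + 1·10 + 10·9 + 10·10 + 1·1 = 3
h_26 = 4·3 + 1·0 + 10·10 + 10·9 + 1·10 = 3
h_27 = 4·3 + 1·3 + 10·0 + 10·10 + 1·9 = 3
h_28 = 4·3 + 1·3 + 10·3 + 10·0 + 1·10 = 0
h_29 = 4·0 + 1·3 + 10·3 + 10·3 + 1·0 = 8
h_30 = 4·8 + 1·0 + 10·3 + 10·3 + 1·3 = 7
h_31 = 4·7 + 1·8 + 10·0 + 10·3 + 1·3 = 3
h_32 = 4·3 + 1·7 + 10·8 + 10·0 + 1·3 = 3
h_33 = 4·3 + 1·3 + 10·7 + 10·8 + 1·0 = 0
h_34 = 4·0 + 1·3 + 10·3 + 10·7 + 1·8 = 1
h_35 = 4·1 + 1·0 + 10·3 + 10·3 + 1·7 = 5
h_36 = 4·5 + 1·1 + 10·0 + 10·3 + 1·3 = 10
h_37 = 4·10 + 1·5 + 10·1 + 10·0 + 1·3 = 3
h_38 = 4·3 + 1·10 + 10·5 + 10·1 + 1·0 = 5
h_39 = 4·5 + 1·3 + 10·10 + 10·5 + 1·1 = 9
h_40 = 4·9 + 1·5 + 10·3 + 10·10 + 1·5 = 0
h_41 = 4·0 + 1·9 + 10·5 + 10·3 + 1·10 = 0
h_42 = 4·0 + 1·0 + 10·9 + 10·5 + 1·3 = 0
h_43 = 4·0 + 1·0 + 10·0 + 10·9 + 1·5 = 7
h_44 = 4·7 + 1·0 + 10·0 + 10·0 + 1·9 = 4
h_45 = 4·4 + 1·7 + 10·0 + 10·0 + 1·0 = 1
h_46 = 4·1 + 1·4 + 10·7 + 10·0 + 1·0 = 1
h_47 = 4·1 + 1·1 + 10·4 + 10·7 + 1·0 = 5
h_48 = 4·5 + 1·1 + 10·1 + 10·4 + 1·7 = 1
h_49 = 4·1 + 1·5 + 10·1 + 10·1 + 1·4 = 0
h_50 = 4·0 + 1·1 + 10·5 + 10·1 + 1·1 = 7
h_51 = 4·7 + 1·0 + 10·1 + 10·5 + 1·1 = 1
h_52 = 4·1 + 1·7 + 10·0 + 10·1 + 1·5 = 4
h_53 = 4·4 + 1·1 + 10·7 + 10·0 + 1·1 = 0
h_54 = 4·0 + 1·4 + 10·1 + 10·7 + 1·0 = 7
h_55 = 4·7 + 1·0 + 10·4 + 10·1 + 1·7 = 8
h_56 = 4·8 + 1·7 + 10·0 + 10·4 + 1·1 = 3
h_57 = 4·3 + 1·8 + 10·7 + 10·0 + 1·4 = 6
h_58 = 4·6 + 1·3 + 10·8 + 10·7 + 1·0 = 1
h_59 = 4·1 + 1·6 + 10·3 + 10·8 + 1·7 = 6
h_60 = 4·6 + 1·1 + 10·6 + 10·3 + 1·8 = 2
h_61 = 4·2 + 1·6 + 10·1 + 10·6 + 1·3 = 10
h_62 = 4·10 + 1·2 + 10·6 + 10·1 + 1·6 = 8
h_63 = 4·8 + 1·10 + 10·2 + 10·6 + 1·1 = 2
h_64 = 4·2 + 1·8 + 10·10 + 10·2 + 1·6 = 10
h_65 = 4·10 + 1·2 + 10·8 + 10·10 + 1·2 = 4
h_66 = 4·4 + 1·10 + 10·2 + 10·8 + 1·10 = 4
h_67 = 4·4 + 1·4 + 10·10 + 10·2 + 1·8 = 5
h_68 = 4·5 + 1·4 + 10·4 + 10·10 + 1·2 = 1
h_69 = 4·1 + 1·5 + 10·4 + 10·4 + 1·10 = 0
h_70 = 4·0 + 1·1 + 10·5 + 10·4 + 1·4 = 7
h_71 = 4·7 + 1·0 + 10·1 + 10·5 + 1·4 = 4
h_72 = 4·4 + 1·7 + 10·0 + 10·1 + 1·5 = 5
h_73 = 4·5 + 1·4 + 10·7 + 10·0 + 1·1 = 7
h_74 = 4·7 + 1·5 + 10·4 + 10·7 + 1·0 = 0
h_75 = 4·0 + 1·7 + 10·5 + 10·4 + 1·7 = 5
h_76 = 4·5 + 1·0 + 10·7 + 10·5 + 1·4 = 1
h_77 = 4·1 + 1·5 + 10·0 + 10·7 + 1·5 = 7
h_78 = 4·7 + 1·1 + 10·5 + 10·0 + 1·7 = 9
h_79 = 4·9 + 1·7 + 10·1 + 10·5 + 1·0 = 4
h_80 = 4·4 + 1·9 + 10·7 + 10·1 + 1·5 = 0
h_81 = 4·0 + 1·4 + 10·9 + 10·7 + 1·1 = 0
h_82 = 4·0 + 1·0 + 10·4 + 10·9 + 1·7 = 5
h_83 = 4·5 + 1·0 + 10·0 + 10·4 + 1·9 = 3
h_84 = 4·3 + 1·5 + 10·0 + 10·0 + 1·4 = 10
h_85 = 4·10 + 1·3 + 10·5 + 10·0 + 1·0 = 5
h_86 = 4·5 + 1·10 + 10·3 + 10·5 + 1·0 = 0
h_87 = 4·0 + 1·5 + 10·10 + 10·3 + 1·5 = 8
h_88 = 4·8 + 1·0 + 10·5 + 10·10 + 1·3 = 9
h_89 = 4·9 + 1·8 + 10·0 + 10·5 + 1·10 = 5
h_90 = 4·5 + 1·9 + 10·8 + 10·0 + 1·5 = 4
h_91 = 4·4 + 1·5 + 10·9 + 10·8 + 1·0 = 4
h_92 = 4·4 + 1·4 + 10·5 + 10·9 + 1·8 = 3
h_93 = 4·3 + 1·4 + 10·4 + 10·5 + 1·9 = 5
h_94 = 4·5 + 1·3 + 10·4 + 10·4 + 1·5 = 9
h_95 = 4·9 + 1·5 + 10·3 + 10·4 + 1·4 = 5
h_96 = 4·5 + 1·9 + 10·5 + 10·3 + 1·4 = 3
h_97 = 4·3 + 1·5 + 10·9 + 10·5 + 1·3 = 6
h_98 = 4·6 + 1·3 + 10·5 + 10·9 + 1·5 = 7
h_99 = 4·7 + 1·6 + 10·3 + 10·5 + 1·9 = 2
h_100 = 4·2 + 1·7 + 10·6 + 10·3 + 1·5 = 0
h_101 = 4·0 + 1·2 + 10·7 + 10·6 + 1·3 = 3
h_102 = 4·3 + 1·0 + 10·2 + 10·7 + 1·6 = 9
h_103 = 4·9 + 1·3 + 10·0 + 10·2 + 1·7 = 0
h_104 = 4·0 + 1·9 + 10·3 + 10·0 + 1·2 = 8

8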